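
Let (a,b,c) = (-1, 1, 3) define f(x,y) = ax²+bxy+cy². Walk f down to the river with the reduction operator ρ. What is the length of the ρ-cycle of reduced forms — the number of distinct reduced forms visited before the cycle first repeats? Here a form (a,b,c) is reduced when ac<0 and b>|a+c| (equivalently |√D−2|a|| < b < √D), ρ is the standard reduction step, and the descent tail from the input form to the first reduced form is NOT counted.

D = 13, ⌊√D⌋ = 3
descent: ρ → (3,-1,-1)
descent: ρ → (-1,3,1)  [lands on river]
river: ρ → (1,3,-1)
ρ-cycle length = 2 (tail of 2 descent steps not counted)

2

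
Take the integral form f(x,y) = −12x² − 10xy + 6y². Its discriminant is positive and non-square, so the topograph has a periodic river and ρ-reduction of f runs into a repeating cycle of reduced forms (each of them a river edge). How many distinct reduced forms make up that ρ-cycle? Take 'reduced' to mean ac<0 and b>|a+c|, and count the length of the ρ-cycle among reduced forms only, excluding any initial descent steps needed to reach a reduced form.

D = 388, ⌊√D⌋ = 19
descent: ρ → (6,10,-12)  [lands on river]
river: ρ → (-12,14,4)
river: ρ → (4,18,-4)
river: ρ → (-4,14,12)
river: ρ → (12,10,-6)
river: ρ → (-6,14,8)
river: ρ → (8,18,-2)
river: ρ → (-2,18,8)
river: ρ → (8,14,-6)
river: ρ → (-6,10,12)
river: ρ → (12,14,-4)
river: ρ → (-4,18,4)
river: ρ → (4,14,-12)
river: ρ → (-12,10,6)
river: ρ → (6,14,-8)
river: ρ → (-8,18,2)
river: ρ → (2,18,-8)
river: ρ → (-8,14,6)
ρ-cycle length = 18 (tail of 1 descent step not counted)

18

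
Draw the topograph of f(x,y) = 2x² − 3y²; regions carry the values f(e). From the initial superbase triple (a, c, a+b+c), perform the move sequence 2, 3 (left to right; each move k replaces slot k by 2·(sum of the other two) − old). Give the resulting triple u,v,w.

start (2,-3,-1) = (f(1,0),f(0,1),f(1,1))
replace slot 2: 2·(2+(-1)) − (-3) = 5 → (2,5,-1)
replace slot 3: 2·(2+5) − (-1) = 15 → (2,5,15)

2,5,15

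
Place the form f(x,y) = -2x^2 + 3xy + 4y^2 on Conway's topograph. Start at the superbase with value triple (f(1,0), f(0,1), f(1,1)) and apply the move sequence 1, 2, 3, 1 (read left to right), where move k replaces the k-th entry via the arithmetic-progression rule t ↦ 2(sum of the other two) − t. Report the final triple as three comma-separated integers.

start (-2,4,5) = (f(1,0),f(0,1),f(1,1))
replace slot 1: 2·(4+5) − (-2) = 20 → (20,4,5)
replace slot 2: 2·(20+5) − 4 = 46 → (20,46,5)
replace slot 3: 2·(20+46) − 5 = 127 → (20,46,127)
replace slot 1: 2·(46+127) − 20 = 326 → (326,46,127)

326,46,127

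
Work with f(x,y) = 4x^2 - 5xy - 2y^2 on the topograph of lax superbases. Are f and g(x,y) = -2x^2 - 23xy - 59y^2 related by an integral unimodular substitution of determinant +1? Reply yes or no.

D₁ = 57, D₂ = 57
river cycle of f (length 6): (-2, 5, 4), (4, 3, -3), (-3, 3, 4), (4, 5, -2), (-2, 7, 1), (1, 7, -2)
river cycle of g (length 6): (-2, 5, 4), (4, 3, -3), (-3, 3, 4), (4, 5, -2), (-2, 7, 1), (1, 7, -2)
cycles coincide ⇒ equivalent

yes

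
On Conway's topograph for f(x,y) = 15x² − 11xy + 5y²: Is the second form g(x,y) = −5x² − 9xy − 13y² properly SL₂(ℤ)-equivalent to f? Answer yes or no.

D₁ = -179, D₂ = -179
f: flip: (15,-11,5)→(5,11,15)
f: translate: b→1 (≡11 mod 10), so (5,11,15)→(5,1,9)
f: reduced (well bottom): (5,1,9) with a≤c, −a<b≤a
g is negative-definite; reduce −g:
−g: translate: b→-1 (≡9 mod 10), so (5,9,13)→(5,-1,9)
−g: reduced (well bottom): (5,-1,9) with a≤c, −a<b≤a
flip sign back: reduced form of g is (-5,1,-9)
reduced forms (5, 1, 9) vs (-5, 1, -9) ⇒ inequivalent

no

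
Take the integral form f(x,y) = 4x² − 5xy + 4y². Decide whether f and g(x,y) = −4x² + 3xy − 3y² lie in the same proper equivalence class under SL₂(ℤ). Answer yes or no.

D₁ = -39, D₂ = -39
f: translate: b→3 (≡-5 mod 8), so (4,-5,4)→(4,3,3)
f: flip: (4,3,3)→(3,-3,4)
f: translate: b→3 (≡-3 mod 6), so (3,-3,4)→(3,3,4)
f: reduced (well bottom): (3,3,4) with a≤c, −a<b≤a
g is negative-definite; reduce −g:
−g: flip: (4,-3,3)→(3,3,4)
−g: reduced (well bottom): (3,3,4) with a≤c, −a<b≤a
flip sign back: reduced form of g is (-3,-3,-4)
reduced forms (3, 3, 4) vs (-3, -3, -4) ⇒ inequivalent

no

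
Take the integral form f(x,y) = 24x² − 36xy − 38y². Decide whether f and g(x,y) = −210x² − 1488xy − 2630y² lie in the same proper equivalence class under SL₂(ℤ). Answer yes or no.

D₁ = 4944, D₂ = 4944
river cycle of f (length 26): (-38, 36, 24), (24, 60, -14), (-14, 52, 40), (40, 28, -26), (-26, 24, 42), (42, 60, -8), (-8, 68, 10), (10, 52, -56), (-56, 60, 6), (6, 60, -56), … (16 more)
river cycle of g (length 26): (-38, 36, 24), (24, 60, -14), (-14, 52, 40), (40, 28, -26), (-26, 24, 42), (42, 60, -8), (-8, 68, 10), (10, 52, -56), (-56, 60, 6), (6, 60, -56), … (16 more)
cycles coincide ⇒ equivalent

yes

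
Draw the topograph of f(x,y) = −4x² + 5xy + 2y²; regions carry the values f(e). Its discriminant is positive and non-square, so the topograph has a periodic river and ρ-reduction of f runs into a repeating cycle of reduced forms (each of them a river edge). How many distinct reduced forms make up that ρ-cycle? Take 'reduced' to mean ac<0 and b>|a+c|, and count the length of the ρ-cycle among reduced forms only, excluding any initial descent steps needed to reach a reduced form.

D = 57, ⌊√D⌋ = 7
river: ρ → (2,7,-1)
river: ρ → (-1,7,2)
river: ρ → (2,5,-4)
river: ρ → (-4,3,3)
river: ρ → (3,3,-4)
river: ρ → (-4,5,2)
ρ-cycle length = 6 (tail of 0 descent steps not counted)

6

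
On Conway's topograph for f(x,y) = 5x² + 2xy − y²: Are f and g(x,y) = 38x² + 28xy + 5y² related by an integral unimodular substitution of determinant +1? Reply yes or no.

D₁ = 24, D₂ = 24
river cycle of f (length 2): (-1, 4, 2), (2, 4, -1)
river cycle of g (length 2): (-1, 4, 2), (2, 4, -1)
cycles coincide ⇒ equivalent

yes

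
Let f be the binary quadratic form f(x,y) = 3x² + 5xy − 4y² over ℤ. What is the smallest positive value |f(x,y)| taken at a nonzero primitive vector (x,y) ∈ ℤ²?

river: ρ → (-4,3,4)
river: ρ → (4,5,-3)
river: ρ → (-3,7,2)
river: ρ → (2,5,-6)
river: ρ → (-6,7,1)
river: ρ → (1,7,-6)
river: ρ → (-6,5,2)
river: ρ → (2,7,-3)
river: ρ → (-3,5,4)
river: ρ → (4,3,-4)
river: ρ → (-4,5,3)
river: ρ → (3,7,-2)
river: ρ → (-2,5,6)
river: ρ → (6,7,-1)
river: ρ → (-1,7,6)
river: ρ → (6,5,-2)
river: ρ → (-2,7,3)
river: ρ → (3,5,-4)
closes: descent 0, river 18
min |a| on river = 1

1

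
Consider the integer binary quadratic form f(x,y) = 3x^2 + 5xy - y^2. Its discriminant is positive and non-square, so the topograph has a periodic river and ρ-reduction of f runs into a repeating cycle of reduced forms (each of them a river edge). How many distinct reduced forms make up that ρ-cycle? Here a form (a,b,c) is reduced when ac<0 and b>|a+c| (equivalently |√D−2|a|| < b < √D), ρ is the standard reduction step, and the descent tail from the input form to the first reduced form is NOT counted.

D = 37, ⌊√D⌋ = 6
river: ρ → (-1,5,3)
river: ρ → (3,1,-3)
river: ρ → (-3,5,1)
river: ρ → (1,5,-3)
river: ρ → (-3,1,3)
river: ρ → (3,5,-1)
ρ-cycle length = 6 (tail of 0 descent steps not counted)

6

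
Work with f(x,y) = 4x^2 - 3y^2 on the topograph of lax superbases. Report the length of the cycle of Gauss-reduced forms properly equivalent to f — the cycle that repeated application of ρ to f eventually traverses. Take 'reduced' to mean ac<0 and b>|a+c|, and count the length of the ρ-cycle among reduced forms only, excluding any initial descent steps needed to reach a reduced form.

D = 48, ⌊√D⌋ = 6
descent: ρ → (-3,6,1)  [lands on river]
river: ρ → (1,6,-3)
ρ-cycle length = 2 (tail of 1 descent step not counted)

2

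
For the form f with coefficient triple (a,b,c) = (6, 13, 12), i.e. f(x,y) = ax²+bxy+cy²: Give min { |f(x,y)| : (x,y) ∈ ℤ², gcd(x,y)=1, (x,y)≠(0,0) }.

translate: b→1 (≡13 mod 12), so (6,13,12)→(6,1,5)
flip: (6,1,5)→(5,-1,6)
reduced (well bottom): (5,-1,6) with a≤c, −a<b≤a
well minimum = a = 5

5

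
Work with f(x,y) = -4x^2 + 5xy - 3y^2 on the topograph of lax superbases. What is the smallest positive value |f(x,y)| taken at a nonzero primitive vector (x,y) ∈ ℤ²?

translate: b→3 (≡-5 mod 8), so (4,-5,3)→(4,3,2)
flip: (4,3,2)→(2,-3,4)
translate: b→1 (≡-3 mod 4), so (2,-3,4)→(2,1,3)
reduced (well bottom): (2,1,3) with a≤c, −a<b≤a
well minimum |f| = |-2| = 2 (negative-definite)

2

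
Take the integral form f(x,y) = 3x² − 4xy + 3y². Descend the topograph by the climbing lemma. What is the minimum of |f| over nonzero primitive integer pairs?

translate: b→2 (≡-4 mod 6), so (3,-4,3)→(3,2,2)
flip: (3,2,2)→(2,-2,3)
translate: b→2 (≡-2 mod 4), so (2,-2,3)→(2,2,3)
reduced (well bottom): (2,2,3) with a≤c, −a<b≤a
well minimum = a = 2

2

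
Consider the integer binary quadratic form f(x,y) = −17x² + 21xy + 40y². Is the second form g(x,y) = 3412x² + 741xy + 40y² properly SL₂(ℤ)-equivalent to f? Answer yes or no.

D₁ = 3161, D₂ = 3161
river cycle of f (length 26): (-17, 55, 2), (2, 53, -44), (-44, 35, 11), (11, 53, -8), (-8, 43, 41), (41, 39, -10), (-10, 41, 37), (37, 33, -14), (-14, 51, 10), (10, 49, -19), … (16 more)
river cycle of g (length 26): (-17, 55, 2), (2, 53, -44), (-44, 35, 11), (11, 53, -8), (-8, 43, 41), (41, 39, -10), (-10, 41, 37), (37, 33, -14), (-14, 51, 10), (10, 49, -19), … (16 more)
cycles coincide ⇒ equivalent

yes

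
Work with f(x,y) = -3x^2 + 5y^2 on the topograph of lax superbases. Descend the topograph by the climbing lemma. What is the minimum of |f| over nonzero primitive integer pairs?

descent: ρ → (5,0,-3)
descent: ρ → (-3,6,2)  [lands on river]
river: ρ → (2,6,-3)
closes: descent 2, river 2
min |a| on river = 2

2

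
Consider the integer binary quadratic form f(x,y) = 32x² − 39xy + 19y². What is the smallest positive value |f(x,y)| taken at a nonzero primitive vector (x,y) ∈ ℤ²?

translate: b→25 (≡-39 mod 64), so (32,-39,19)→(32,25,12)
flip: (32,25,12)→(12,-25,32)
translate: b→-1 (≡-25 mod 24), so (12,-25,32)→(12,-1,19)
reduced (well bottom): (12,-1,19) with a≤c, −a<b≤a
well minimum = a = 12

12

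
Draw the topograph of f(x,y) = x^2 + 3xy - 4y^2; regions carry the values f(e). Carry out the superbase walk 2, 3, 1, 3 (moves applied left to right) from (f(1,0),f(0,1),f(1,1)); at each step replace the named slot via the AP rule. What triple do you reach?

start (1,-4,0) = (f(1,0),f(0,1),f(1,1))
replace slot 2: 2·(1+0) − (-4) = 6 → (1,6,0)
replace slot 3: 2·(1+6) − 0 = 14 → (1,6,14)
replace slot 1: 2·(6+14) − 1 = 39 → (39,6,14)
replace slot 3: 2·(39+6) − 14 = 76 → (39,6,76)

39,6,76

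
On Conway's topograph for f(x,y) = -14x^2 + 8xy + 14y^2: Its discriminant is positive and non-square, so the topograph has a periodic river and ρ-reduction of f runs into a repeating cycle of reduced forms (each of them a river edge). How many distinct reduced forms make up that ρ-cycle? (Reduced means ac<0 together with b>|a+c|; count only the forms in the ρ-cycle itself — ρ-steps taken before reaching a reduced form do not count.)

D = 848, ⌊√D⌋ = 29
river: ρ → (14,20,-8)
river: ρ → (-8,28,2)
river: ρ → (2,28,-8)
river: ρ → (-8,20,14)
river: ρ → (14,8,-14)
river: ρ → (-14,20,8)
river: ρ → (8,28,-2)
river: ρ → (-2,28,8)
river: ρ → (8,20,-14)
river: ρ → (-14,8,14)
ρ-cycle length = 10 (tail of 0 descent steps not counted)

10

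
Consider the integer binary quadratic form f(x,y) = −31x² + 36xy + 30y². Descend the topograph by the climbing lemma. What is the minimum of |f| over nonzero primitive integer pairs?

river: ρ → (30,24,-37)
river: ρ → (-37,50,17)
river: ρ → (17,52,-34)
river: ρ → (-34,16,35)
river: ρ → (35,54,-15)
river: ρ → (-15,66,11)
river: ρ → (11,66,-15)
river: ρ → (-15,54,35)
river: ρ → (35,16,-34)
river: ρ → (-34,52,17)
river: ρ → (17,50,-37)
river: ρ → (-37,24,30)
river: ρ → (30,36,-31)
river: ρ → (-31,26,35)
river: ρ → (35,44,-22)
river: ρ → (-22,44,35)
river: ρ → (35,26,-31)
river: ρ → (-31,36,30)
closes: descent 0, river 18
min |a| on river = 11

11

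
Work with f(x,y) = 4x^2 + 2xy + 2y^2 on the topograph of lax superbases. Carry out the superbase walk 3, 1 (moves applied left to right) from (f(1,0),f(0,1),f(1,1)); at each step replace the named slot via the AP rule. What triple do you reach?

start (4,2,8) = (f(1,0),f(0,1),f(1,1))
replace slot 3: 2·(4+2) − 8 = 4 → (4,2,4)
replace slot 1: 2·(2+4) − 4 = 8 → (8,2,4)

8,2,4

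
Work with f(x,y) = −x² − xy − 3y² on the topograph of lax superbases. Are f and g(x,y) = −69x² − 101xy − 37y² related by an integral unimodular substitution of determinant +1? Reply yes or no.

D₁ = -11, D₂ = -11
f is negative-definite; reduce −f:
−f: reduced (well bottom): (1,1,3) with a≤c, −a<b≤a
flip sign back: reduced form of f is (-1,-1,-3)
g is negative-definite; reduce −g:
−g: translate: b→-37 (≡101 mod 138), so (69,101,37)→(69,-37,5)
−g: flip: (69,-37,5)→(5,37,69)
−g: translate: b→-3 (≡37 mod 10), so (5,37,69)→(5,-3,1)
−g: flip: (5,-3,1)→(1,3,5)
−g: translate: b→1 (≡3 mod 2), so (1,3,5)→(1,1,3)
−g: reduced (well bottom): (1,1,3) with a≤c, −a<b≤a
flip sign back: reduced form of g is (-1,-1,-3)
reduced forms (-1, -1, -3) vs (-1, -1, -3) ⇒ equivalent

yes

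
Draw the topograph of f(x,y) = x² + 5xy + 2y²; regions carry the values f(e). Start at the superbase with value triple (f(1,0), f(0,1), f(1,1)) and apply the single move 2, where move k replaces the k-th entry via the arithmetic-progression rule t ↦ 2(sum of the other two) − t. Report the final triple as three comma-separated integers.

start (1,2,8) = (f(1,0),f(0,1),f(1,1))
replace slot 2: 2·(1+8) − 2 = 16 → (1,16,8)

1,16,8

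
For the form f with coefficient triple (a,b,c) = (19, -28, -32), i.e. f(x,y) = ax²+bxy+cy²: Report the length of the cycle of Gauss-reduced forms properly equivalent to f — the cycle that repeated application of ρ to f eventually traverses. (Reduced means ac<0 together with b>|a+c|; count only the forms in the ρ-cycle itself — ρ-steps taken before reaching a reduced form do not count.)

D = 3216, ⌊√D⌋ = 56
descent: ρ → (-32,28,19)  [lands on river]
river: ρ → (19,48,-12)
river: ρ → (-12,48,19)
river: ρ → (19,28,-32)
river: ρ → (-32,36,15)
river: ρ → (15,54,-5)
river: ρ → (-5,56,4)
river: ρ → (4,56,-5)
river: ρ → (-5,54,15)
river: ρ → (15,36,-32)
ρ-cycle length = 10 (tail of 1 descent step not counted)

10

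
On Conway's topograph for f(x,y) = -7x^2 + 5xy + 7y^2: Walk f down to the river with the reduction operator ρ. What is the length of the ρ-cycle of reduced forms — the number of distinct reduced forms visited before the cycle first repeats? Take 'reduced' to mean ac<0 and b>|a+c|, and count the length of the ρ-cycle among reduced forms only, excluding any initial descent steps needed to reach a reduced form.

D = 221, ⌊√D⌋ = 14
river: ρ → (7,9,-5)
river: ρ → (-5,11,5)
river: ρ → (5,9,-7)
river: ρ → (-7,5,7)
ρ-cycle length = 4 (tail of 0 descent steps not counted)

4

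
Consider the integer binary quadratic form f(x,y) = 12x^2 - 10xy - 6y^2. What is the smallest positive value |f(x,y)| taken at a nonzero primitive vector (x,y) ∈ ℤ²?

descent: ρ → (-6,10,12)  [lands on river]
river: ρ → (12,14,-4)
river: ρ → (-4,18,4)
river: ρ → (4,14,-12)
river: ρ → (-12,10,6)
river: ρ → (6,14,-8)
river: ρ → (-8,18,2)
river: ρ → (2,18,-8)
river: ρ → (-8,14,6)
river: ρ → (6,10,-12)
river: ρ → (-12,14,4)
river: ρ → (4,18,-4)
river: ρ → (-4,14,12)
river: ρ → (12,10,-6)
river: ρ → (-6,14,8)
river: ρ → (8,18,-2)
river: ρ → (-2,18,8)
river: ρ → (8,14,-6)
closes: descent 1, river 18
min |a| on river = 2

2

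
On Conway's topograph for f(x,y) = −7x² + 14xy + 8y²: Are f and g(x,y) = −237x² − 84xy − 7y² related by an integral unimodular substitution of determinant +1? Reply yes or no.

D₁ = 420, D₂ = 420
river cycle of f (length 4): (8, 18, -3), (-3, 18, 8), (8, 14, -7), (-7, 14, 8)
river cycle of g (length 4): (-7, 14, 8), (8, 18, -3), (-3, 18, 8), (8, 14, -7)
cycles coincide ⇒ equivalent

yes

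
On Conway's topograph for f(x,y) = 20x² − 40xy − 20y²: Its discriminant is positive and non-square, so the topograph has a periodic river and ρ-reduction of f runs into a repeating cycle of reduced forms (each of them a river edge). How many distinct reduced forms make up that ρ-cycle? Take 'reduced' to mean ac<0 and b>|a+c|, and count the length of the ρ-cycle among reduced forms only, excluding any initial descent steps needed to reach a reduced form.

D = 3200, ⌊√D⌋ = 56
descent: ρ → (-20,40,20)  [lands on river]
river: ρ → (20,40,-20)
ρ-cycle length = 2 (tail of 1 descent step not counted)

2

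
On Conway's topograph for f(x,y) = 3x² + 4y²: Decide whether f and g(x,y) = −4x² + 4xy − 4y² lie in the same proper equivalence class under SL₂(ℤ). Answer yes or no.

D₁ = -48, D₂ = -48
f: reduced (well bottom): (3,0,4) with a≤c, −a<b≤a
g is negative-definite; reduce −g:
−g: translate: b→4 (≡-4 mod 8), so (4,-4,4)→(4,4,4)
−g: reduced (well bottom): (4,4,4) with a≤c, −a<b≤a
flip sign back: reduced form of g is (-4,-4,-4)
reduced forms (3, 0, 4) vs (-4, -4, -4) ⇒ inequivalent

no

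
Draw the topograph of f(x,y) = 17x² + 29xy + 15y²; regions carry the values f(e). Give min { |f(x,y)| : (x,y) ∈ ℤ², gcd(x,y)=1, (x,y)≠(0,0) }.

translate: b→-5 (≡29 mod 34), so (17,29,15)→(17,-5,3)
flip: (17,-5,3)→(3,5,17)
translate: b→-1 (≡5 mod 6), so (3,5,17)→(3,-1,15)
reduced (well bottom): (3,-1,15) with a≤c, −a<b≤a
well minimum = a = 3

3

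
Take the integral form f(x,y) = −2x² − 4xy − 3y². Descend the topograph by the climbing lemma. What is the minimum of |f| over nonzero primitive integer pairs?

translate: b→0 (≡4 mod 4), so (2,4,3)→(2,0,1)
flip: (2,0,1)→(1,0,2)
reduced (well bottom): (1,0,2) with a≤c, −a<b≤a
well minimum |f| = |-1| = 1 (negative-definite)

1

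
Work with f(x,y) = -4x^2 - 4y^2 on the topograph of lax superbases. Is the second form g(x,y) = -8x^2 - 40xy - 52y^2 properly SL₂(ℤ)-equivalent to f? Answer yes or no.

D₁ = -64, D₂ = -64
f is negative-definite; reduce −f:
−f: reduced (well bottom): (4,0,4) with a≤c, −a<b≤a
flip sign back: reduced form of f is (-4,0,-4)
g is negative-definite; reduce −g:
−g: translate: b→8 (≡40 mod 16), so (8,40,52)→(8,8,4)
−g: flip: (8,8,4)→(4,-8,8)
−g: translate: b→0 (≡-8 mod 8), so (4,-8,8)→(4,0,4)
−g: reduced (well bottom): (4,0,4) with a≤c, −a<b≤a
flip sign back: reduced form of g is (-4,0,-4)
reduced forms (-4, 0, -4) vs (-4, 0, -4) ⇒ equivalent

yes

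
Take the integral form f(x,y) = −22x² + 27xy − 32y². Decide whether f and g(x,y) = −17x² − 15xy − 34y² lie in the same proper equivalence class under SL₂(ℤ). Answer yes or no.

D₁ = -2087, D₂ = -2087
f is negative-definite; reduce −f:
−f: translate: b→17 (≡-27 mod 44), so (22,-27,32)→(22,17,27)
−f: reduced (well bottom): (22,17,27) with a≤c, −a<b≤a
flip sign back: reduced form of f is (-22,-17,-27)
g is negative-definite; reduce −g:
−g: reduced (well bottom): (17,15,34) with a≤c, −a<b≤a
flip sign back: reduced form of g is (-17,-15,-34)
reduced forms (-22, -17, -27) vs (-17, -15, -34) ⇒ inequivalent

no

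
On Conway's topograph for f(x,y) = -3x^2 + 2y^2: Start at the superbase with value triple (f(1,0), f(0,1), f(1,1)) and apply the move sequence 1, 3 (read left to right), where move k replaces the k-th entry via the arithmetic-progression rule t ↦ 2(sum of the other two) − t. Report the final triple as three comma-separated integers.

start (-3,2,-1) = (f(1,0),f(0,1),f(1,1))
replace slot 1: 2·(2+(-1)) − (-3) = 5 → (5,2,-1)
replace slot 3: 2·(5+2) − (-1) = 15 → (5,2,15)

5,2,15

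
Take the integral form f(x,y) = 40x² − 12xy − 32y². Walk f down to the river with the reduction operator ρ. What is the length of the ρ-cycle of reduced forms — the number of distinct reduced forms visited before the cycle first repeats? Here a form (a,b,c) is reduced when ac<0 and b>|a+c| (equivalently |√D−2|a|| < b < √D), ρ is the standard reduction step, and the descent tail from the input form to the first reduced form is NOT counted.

D = 5264, ⌊√D⌋ = 72
descent: ρ → (-32,12,40)  [lands on river]
river: ρ → (40,68,-4)
river: ρ → (-4,68,40)
river: ρ → (40,12,-32)
river: ρ → (-32,52,20)
river: ρ → (20,68,-8)
river: ρ → (-8,60,52)
river: ρ → (52,44,-16)
river: ρ → (-16,52,40)
river: ρ → (40,28,-28)
river: ρ → (-28,28,40)
river: ρ → (40,52,-16)
river: ρ → (-16,44,52)
river: ρ → (52,60,-8)
river: ρ → (-8,68,20)
river: ρ → (20,52,-32)
ρ-cycle length = 16 (tail of 1 descent step not counted)

16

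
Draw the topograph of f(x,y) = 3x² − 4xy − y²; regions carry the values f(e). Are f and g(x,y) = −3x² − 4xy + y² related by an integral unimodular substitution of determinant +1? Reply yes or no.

D₁ = 28, D₂ = 28
river cycle of f (length 4): (-1, 4, 3), (3, 2, -2), (-2, 2, 3), (3, 4, -1)
river cycle of g (length 4): (1, 4, -3), (-3, 2, 2), (2, 2, -3), (-3, 4, 1)
cycles differ ⇒ inequivalent

no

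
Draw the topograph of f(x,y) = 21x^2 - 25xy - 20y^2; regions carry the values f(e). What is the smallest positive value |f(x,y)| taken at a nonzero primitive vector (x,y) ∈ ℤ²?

descent: ρ → (-20,25,21)  [lands on river]
river: ρ → (21,17,-24)
river: ρ → (-24,31,14)
river: ρ → (14,25,-30)
river: ρ → (-30,35,9)
river: ρ → (9,37,-26)
river: ρ → (-26,15,20)
river: ρ → (20,25,-21)
river: ρ → (-21,17,24)
river: ρ → (24,31,-14)
river: ρ → (-14,25,30)
river: ρ → (30,35,-9)
river: ρ → (-9,37,26)
river: ρ → (26,15,-20)
closes: descent 1, river 14
min |a| on river = 9

9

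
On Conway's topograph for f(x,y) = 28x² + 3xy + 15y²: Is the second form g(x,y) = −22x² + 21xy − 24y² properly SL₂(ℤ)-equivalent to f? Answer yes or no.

D₁ = -1671, D₂ = -1671
f: flip: (28,3,15)→(15,-3,28)
f: reduced (well bottom): (15,-3,28) with a≤c, −a<b≤a
g is negative-definite; reduce −g:
−g: reduced (well bottom): (22,-21,24) with a≤c, −a<b≤a
flip sign back: reduced form of g is (-22,21,-24)
reduced forms (15, -3, 28) vs (-22, 21, -24) ⇒ inequivalent

no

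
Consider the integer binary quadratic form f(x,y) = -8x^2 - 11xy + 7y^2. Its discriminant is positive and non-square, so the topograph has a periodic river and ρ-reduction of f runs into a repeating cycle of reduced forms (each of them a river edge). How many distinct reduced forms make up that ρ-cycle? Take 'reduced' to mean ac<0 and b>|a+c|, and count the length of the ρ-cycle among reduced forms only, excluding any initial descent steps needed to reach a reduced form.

D = 345, ⌊√D⌋ = 18
descent: ρ → (7,11,-8)  [lands on river]
river: ρ → (-8,5,10)
river: ρ → (10,15,-3)
river: ρ → (-3,15,10)
river: ρ → (10,5,-8)
river: ρ → (-8,11,7)
river: ρ → (7,17,-2)
river: ρ → (-2,15,15)
river: ρ → (15,15,-2)
river: ρ → (-2,17,7)
ρ-cycle length = 10 (tail of 1 descent step not counted)

10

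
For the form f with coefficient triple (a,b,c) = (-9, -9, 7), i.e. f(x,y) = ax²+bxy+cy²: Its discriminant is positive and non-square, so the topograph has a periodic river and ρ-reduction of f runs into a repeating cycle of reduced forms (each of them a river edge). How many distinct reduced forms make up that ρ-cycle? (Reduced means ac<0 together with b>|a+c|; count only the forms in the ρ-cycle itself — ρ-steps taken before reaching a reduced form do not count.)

D = 333, ⌊√D⌋ = 18
descent: ρ → (7,9,-9)  [lands on river]
river: ρ → (-9,9,7)
river: ρ → (7,5,-11)
river: ρ → (-11,17,1)
river: ρ → (1,17,-11)
river: ρ → (-11,5,7)
ρ-cycle length = 6 (tail of 1 descent step not counted)

6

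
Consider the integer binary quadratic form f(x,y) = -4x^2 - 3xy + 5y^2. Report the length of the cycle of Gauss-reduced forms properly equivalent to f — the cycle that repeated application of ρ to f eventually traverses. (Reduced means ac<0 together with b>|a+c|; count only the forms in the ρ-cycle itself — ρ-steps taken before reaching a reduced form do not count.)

D = 89, ⌊√D⌋ = 9
descent: ρ → (5,3,-4)  [lands on river]
river: ρ → (-4,5,4)
river: ρ → (4,3,-5)
river: ρ → (-5,7,2)
river: ρ → (2,9,-1)
river: ρ → (-1,9,2)
river: ρ → (2,7,-5)
river: ρ → (-5,3,4)
river: ρ → (4,5,-4)
river: ρ → (-4,3,5)
river: ρ → (5,7,-2)
river: ρ → (-2,9,1)
river: ρ → (1,9,-2)
river: ρ → (-2,7,5)
ρ-cycle length = 14 (tail of 1 descent step not counted)

14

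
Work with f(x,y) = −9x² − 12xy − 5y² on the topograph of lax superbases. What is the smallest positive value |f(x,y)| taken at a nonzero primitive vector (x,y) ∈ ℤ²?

translate: b→-6 (≡12 mod 18), so (9,12,5)→(9,-6,2)
flip: (9,-6,2)→(2,6,9)
translate: b→2 (≡6 mod 4), so (2,6,9)→(2,2,5)
reduced (well bottom): (2,2,5) with a≤c, −a<b≤a
well minimum |f| = |-2| = 2 (negative-definite)

2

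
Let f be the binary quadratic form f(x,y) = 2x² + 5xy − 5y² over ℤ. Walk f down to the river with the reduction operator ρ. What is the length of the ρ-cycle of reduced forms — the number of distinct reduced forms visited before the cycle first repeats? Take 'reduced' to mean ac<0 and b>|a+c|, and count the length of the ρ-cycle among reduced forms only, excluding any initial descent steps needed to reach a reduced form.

D = 65, ⌊√D⌋ = 8
river: ρ → (-5,5,2)
river: ρ → (2,7,-2)
river: ρ → (-2,5,5)
river: ρ → (5,5,-2)
river: ρ → (-2,7,2)
river: ρ → (2,5,-5)
ρ-cycle length = 6 (tail of 0 descent steps not counted)

6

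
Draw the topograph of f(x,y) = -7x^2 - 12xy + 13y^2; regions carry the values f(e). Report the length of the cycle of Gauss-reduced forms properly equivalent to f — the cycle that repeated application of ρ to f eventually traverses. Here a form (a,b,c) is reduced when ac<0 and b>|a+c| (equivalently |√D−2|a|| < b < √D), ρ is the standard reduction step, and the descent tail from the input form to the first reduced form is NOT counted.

D = 508, ⌊√D⌋ = 22
descent: ρ → (13,12,-7)  [lands on river]
river: ρ → (-7,16,9)
river: ρ → (9,20,-3)
river: ρ → (-3,22,2)
river: ρ → (2,22,-3)
river: ρ → (-3,20,9)
river: ρ → (9,16,-7)
river: ρ → (-7,12,13)
river: ρ → (13,14,-6)
river: ρ → (-6,22,1)
river: ρ → (1,22,-6)
river: ρ → (-6,14,13)
ρ-cycle length = 12 (tail of 1 descent step not counted)

12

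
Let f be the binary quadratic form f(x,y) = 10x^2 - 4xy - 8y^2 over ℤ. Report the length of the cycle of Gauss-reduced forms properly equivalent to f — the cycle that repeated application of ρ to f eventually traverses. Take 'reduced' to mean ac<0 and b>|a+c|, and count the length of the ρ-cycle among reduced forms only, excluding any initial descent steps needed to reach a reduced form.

D = 336, ⌊√D⌋ = 18
descent: ρ → (-8,4,10)  [lands on river]
river: ρ → (10,16,-2)
river: ρ → (-2,16,10)
river: ρ → (10,4,-8)
river: ρ → (-8,12,6)
river: ρ → (6,12,-8)
ρ-cycle length = 6 (tail of 1 descent step not counted)

6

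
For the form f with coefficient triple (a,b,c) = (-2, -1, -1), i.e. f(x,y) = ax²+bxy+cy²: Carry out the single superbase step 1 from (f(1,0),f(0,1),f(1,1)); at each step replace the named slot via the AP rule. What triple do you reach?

start (-2,-1,-4) = (f(1,0),f(0,1),f(1,1))
replace slot 1: 2·((-1)+(-4)) − (-2) = -8 → (-8,-1,-4)

-8,-1,-4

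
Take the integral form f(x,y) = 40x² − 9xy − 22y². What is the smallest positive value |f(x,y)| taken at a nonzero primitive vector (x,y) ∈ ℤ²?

descent: ρ → (-22,53,9)  [lands on river]
river: ρ → (9,55,-16)
river: ρ → (-16,41,30)
river: ρ → (30,19,-27)
river: ρ → (-27,35,22)
river: ρ → (22,53,-9)
river: ρ → (-9,55,16)
river: ρ → (16,41,-30)
river: ρ → (-30,19,27)
river: ρ → (27,35,-22)
closes: descent 1, river 10
min |a| on river = 9

9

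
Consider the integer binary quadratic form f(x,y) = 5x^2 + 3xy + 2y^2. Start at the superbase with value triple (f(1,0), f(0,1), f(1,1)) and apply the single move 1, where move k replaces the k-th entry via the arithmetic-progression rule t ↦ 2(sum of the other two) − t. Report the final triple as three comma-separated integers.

start (5,2,10) = (f(1,0),f(0,1),f(1,1))
replace slot 1: 2·(2+10) − 5 = 19 → (19,2,10)

19,2,10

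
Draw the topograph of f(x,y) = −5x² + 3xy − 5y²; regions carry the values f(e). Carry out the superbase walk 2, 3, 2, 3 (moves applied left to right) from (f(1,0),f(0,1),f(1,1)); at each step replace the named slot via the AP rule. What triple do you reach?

start (-5,-5,-7) = (f(1,0),f(0,1),f(1,1))
replace slot 2: 2·((-5)+(-7)) − (-5) = -19 → (-5,-19,-7)
replace slot 3: 2·((-5)+(-19)) − (-7) = -41 → (-5,-19,-41)
replace slot 2: 2·((-5)+(-41)) − (-19) = -73 → (-5,-73,-41)
replace slot 3: 2·((-5)+(-73)) − (-41) = -115 → (-5,-73,-115)

-5,-73,-115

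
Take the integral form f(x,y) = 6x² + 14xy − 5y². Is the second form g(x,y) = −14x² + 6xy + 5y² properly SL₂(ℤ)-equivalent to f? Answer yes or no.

D₁ = 316, D₂ = 316
river cycle of f (length 6): (-5, 16, 3), (3, 14, -10), (-10, 6, 7), (7, 8, -9), (-9, 10, 6), (6, 14, -5)
river cycle of g (length 6): (5, 14, -6), (-6, 10, 9), (9, 8, -7), (-7, 6, 10), (10, 14, -3), (-3, 16, 5)
cycles differ ⇒ inequivalent

no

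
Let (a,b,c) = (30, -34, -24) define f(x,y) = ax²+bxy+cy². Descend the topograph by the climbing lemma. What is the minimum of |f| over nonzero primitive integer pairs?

descent: ρ → (-24,34,30)  [lands on river]
river: ρ → (30,26,-28)
river: ρ → (-28,30,28)
river: ρ → (28,26,-30)
river: ρ → (-30,34,24)
river: ρ → (24,62,-2)
river: ρ → (-2,62,24)
river: ρ → (24,34,-30)
river: ρ → (-30,26,28)
river: ρ → (28,30,-28)
river: ρ → (-28,26,30)
river: ρ → (30,34,-24)
river: ρ → (-24,62,2)
river: ρ → (2,62,-24)
closes: descent 1, river 14
min |a| on river = 2

2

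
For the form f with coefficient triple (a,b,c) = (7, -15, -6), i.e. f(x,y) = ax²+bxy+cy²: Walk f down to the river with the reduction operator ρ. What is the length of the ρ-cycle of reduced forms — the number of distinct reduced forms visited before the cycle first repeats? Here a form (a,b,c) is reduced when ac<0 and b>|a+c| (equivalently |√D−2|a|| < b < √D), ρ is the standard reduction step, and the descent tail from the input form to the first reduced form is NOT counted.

D = 393, ⌊√D⌋ = 19
descent: ρ → (-6,15,7)  [lands on river]
river: ρ → (7,13,-8)
river: ρ → (-8,19,1)
river: ρ → (1,19,-8)
river: ρ → (-8,13,7)
river: ρ → (7,15,-6)
river: ρ → (-6,9,13)
river: ρ → (13,17,-2)
river: ρ → (-2,19,4)
river: ρ → (4,13,-14)
river: ρ → (-14,15,3)
river: ρ → (3,15,-14)
river: ρ → (-14,13,4)
river: ρ → (4,19,-2)
river: ρ → (-2,17,13)
river: ρ → (13,9,-6)
ρ-cycle length = 16 (tail of 1 descent step not counted)

16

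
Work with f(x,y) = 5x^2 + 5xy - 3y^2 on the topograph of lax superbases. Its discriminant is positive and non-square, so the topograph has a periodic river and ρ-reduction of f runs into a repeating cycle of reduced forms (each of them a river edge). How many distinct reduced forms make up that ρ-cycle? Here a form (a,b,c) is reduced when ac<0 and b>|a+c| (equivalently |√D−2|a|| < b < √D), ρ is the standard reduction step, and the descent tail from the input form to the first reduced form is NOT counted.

D = 85, ⌊√D⌋ = 9
river: ρ → (-3,7,3)
river: ρ → (3,5,-5)
river: ρ → (-5,5,3)
river: ρ → (3,7,-3)
river: ρ → (-3,5,5)
river: ρ → (5,5,-3)
ρ-cycle length = 6 (tail of 0 descent steps not counted)

6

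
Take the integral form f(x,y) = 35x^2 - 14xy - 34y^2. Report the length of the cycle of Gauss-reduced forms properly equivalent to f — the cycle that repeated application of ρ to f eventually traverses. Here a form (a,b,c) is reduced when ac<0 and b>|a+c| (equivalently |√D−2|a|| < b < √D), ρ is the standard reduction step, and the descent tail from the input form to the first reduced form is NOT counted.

D = 4956, ⌊√D⌋ = 70
descent: ρ → (-34,14,35)  [lands on river]
river: ρ → (35,56,-13)
river: ρ → (-13,48,51)
river: ρ → (51,54,-10)
river: ρ → (-10,66,15)
river: ρ → (15,54,-34)
ρ-cycle length = 6 (tail of 1 descent step not counted)

6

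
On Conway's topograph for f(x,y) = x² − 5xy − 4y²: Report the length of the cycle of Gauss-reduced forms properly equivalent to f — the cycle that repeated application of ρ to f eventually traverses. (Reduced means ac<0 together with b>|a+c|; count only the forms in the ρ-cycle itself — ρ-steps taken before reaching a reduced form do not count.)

D = 41, ⌊√D⌋ = 6
descent: ρ → (-4,5,1)  [lands on river]
river: ρ → (1,5,-4)
river: ρ → (-4,3,2)
river: ρ → (2,5,-2)
river: ρ → (-2,3,4)
river: ρ → (4,5,-1)
river: ρ → (-1,5,4)
river: ρ → (4,3,-2)
river: ρ → (-2,5,2)
river: ρ → (2,3,-4)
ρ-cycle length = 10 (tail of 1 descent step not counted)

10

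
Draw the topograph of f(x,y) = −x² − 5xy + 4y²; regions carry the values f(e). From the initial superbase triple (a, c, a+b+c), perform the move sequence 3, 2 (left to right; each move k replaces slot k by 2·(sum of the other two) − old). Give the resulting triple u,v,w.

start (-1,4,-2) = (f(1,0),f(0,1),f(1,1))
replace slot 3: 2·((-1)+4) − (-2) = 8 → (-1,4,8)
replace slot 2: 2·((-1)+8) − 4 = 10 → (-1,10,8)

-1,10,8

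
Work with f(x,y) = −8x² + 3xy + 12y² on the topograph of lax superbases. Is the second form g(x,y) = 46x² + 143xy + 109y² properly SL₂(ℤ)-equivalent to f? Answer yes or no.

D₁ = 393, D₂ = 393
river cycle of f (length 16): (-8, 19, 1), (1, 19, -8), (-8, 13, 7), (7, 15, -6), (-6, 9, 13), (13, 17, -2), (-2, 19, 4), (4, 13, -14), (-14, 15, 3), (3, 15, -14), … (6 more)
river cycle of g (length 16): (-8, 19, 1), (1, 19, -8), (-8, 13, 7), (7, 15, -6), (-6, 9, 13), (13, 17, -2), (-2, 19, 4), (4, 13, -14), (-14, 15, 3), (3, 15, -14), … (6 more)
cycles coincide ⇒ equivalent

yes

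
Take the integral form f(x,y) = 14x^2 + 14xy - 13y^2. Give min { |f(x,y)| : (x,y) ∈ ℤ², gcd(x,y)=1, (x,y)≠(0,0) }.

river: ρ → (-13,12,15)
river: ρ → (15,18,-10)
river: ρ → (-10,22,11)
river: ρ → (11,22,-10)
river: ρ → (-10,18,15)
river: ρ → (15,12,-13)
river: ρ → (-13,14,14)
river: ρ → (14,14,-13)
closes: descent 0, river 8
min |a| on river = 10

10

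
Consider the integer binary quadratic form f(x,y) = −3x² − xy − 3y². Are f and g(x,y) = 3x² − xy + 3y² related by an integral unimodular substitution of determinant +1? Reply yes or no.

D₁ = -35, D₂ = -35
f is negative-definite; reduce −f:
−f: reduced (well bottom): (3,1,3) with a≤c, −a<b≤a
flip sign back: reduced form of f is (-3,-1,-3)
g: flip: (3,-1,3)→(3,1,3)
g: reduced (well bottom): (3,1,3) with a≤c, −a<b≤a
reduced forms (-3, -1, -3) vs (3, 1, 3) ⇒ inequivalent

no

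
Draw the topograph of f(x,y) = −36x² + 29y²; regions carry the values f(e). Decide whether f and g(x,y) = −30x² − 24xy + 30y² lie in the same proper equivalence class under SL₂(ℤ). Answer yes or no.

D₁ = 4176, D₂ = 4176
river cycle of f (length 14): (29, 58, -7), (-7, 54, 45), (45, 36, -16), (-16, 60, 9), (9, 48, -52), (-52, 56, 5), (5, 64, -4), (-4, 64, 5), (5, 56, -52), (-52, 48, 9), … (4 more)
river cycle of g (length 10): (30, 24, -30), (-30, 36, 24), (24, 60, -6), (-6, 60, 24), (24, 36, -30), (-30, 24, 30), (30, 36, -24), (-24, 60, 6), (6, 60, -24), (-24, 36, 30)
cycles differ ⇒ inequivalent

no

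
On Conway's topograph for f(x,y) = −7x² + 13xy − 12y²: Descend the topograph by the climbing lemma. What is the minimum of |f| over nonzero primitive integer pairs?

translate: b→1 (≡-13 mod 14), so (7,-13,12)→(7,1,6)
flip: (7,1,6)→(6,-1,7)
reduced (well bottom): (6,-1,7) with a≤c, −a<b≤a
well minimum |f| = |-6| = 6 (negative-definite)

6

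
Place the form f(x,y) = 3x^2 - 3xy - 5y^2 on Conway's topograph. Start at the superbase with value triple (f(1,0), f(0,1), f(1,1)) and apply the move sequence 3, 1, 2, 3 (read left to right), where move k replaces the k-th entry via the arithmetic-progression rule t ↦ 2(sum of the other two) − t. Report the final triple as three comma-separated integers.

start (3,-5,-5) = (f(1,0),f(0,1),f(1,1))
replace slot 3: 2·(3+(-5)) − (-5) = 1 → (3,-5,1)
replace slot 1: 2·((-5)+1) − 3 = -11 → (-11,-5,1)
replace slot 2: 2·((-11)+1) − (-5) = -15 → (-11,-15,1)
replace slot 3: 2·((-11)+(-15)) − 1 = -53 → (-11,-15,-53)

-11,-15,-53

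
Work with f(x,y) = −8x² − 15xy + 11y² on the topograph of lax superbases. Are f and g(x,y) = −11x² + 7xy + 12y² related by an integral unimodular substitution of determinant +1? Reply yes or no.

D₁ = 577, D₂ = 577
river cycle of f (length 10): (11, 15, -8), (-8, 17, 9), (9, 19, -6), (-6, 17, 12), (12, 7, -11), (-11, 15, 8), (8, 17, -9), (-9, 19, 6), (6, 17, -12), (-12, 7, 11)
river cycle of g (length 10): (12, 17, -6), (-6, 19, 9), (9, 17, -8), (-8, 15, 11), (11, 7, -12), (-12, 17, 6), (6, 19, -9), (-9, 17, 8), (8, 15, -11), (-11, 7, 12)
cycles differ ⇒ inequivalent

no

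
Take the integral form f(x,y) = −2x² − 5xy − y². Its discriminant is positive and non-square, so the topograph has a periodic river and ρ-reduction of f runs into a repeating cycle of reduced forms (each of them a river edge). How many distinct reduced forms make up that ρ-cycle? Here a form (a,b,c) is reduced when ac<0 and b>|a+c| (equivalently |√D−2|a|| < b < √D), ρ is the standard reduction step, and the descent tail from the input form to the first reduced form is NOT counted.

D = 17, ⌊√D⌋ = 4
descent: ρ → (-1,3,2)  [lands on river]
river: ρ → (2,1,-2)
river: ρ → (-2,3,1)
river: ρ → (1,3,-2)
river: ρ → (-2,1,2)
river: ρ → (2,3,-1)
ρ-cycle length = 6 (tail of 1 descent step not counted)

6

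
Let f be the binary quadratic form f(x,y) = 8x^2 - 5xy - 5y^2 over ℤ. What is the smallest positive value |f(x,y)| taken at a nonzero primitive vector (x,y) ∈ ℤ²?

descent: ρ → (-5,5,8)  [lands on river]
river: ρ → (8,11,-2)
river: ρ → (-2,13,2)
river: ρ → (2,11,-8)
river: ρ → (-8,5,5)
river: ρ → (5,5,-8)
river: ρ → (-8,11,2)
river: ρ → (2,13,-2)
river: ρ → (-2,11,8)
river: ρ → (8,5,-5)
closes: descent 1, river 10
min |a| on river = 2

2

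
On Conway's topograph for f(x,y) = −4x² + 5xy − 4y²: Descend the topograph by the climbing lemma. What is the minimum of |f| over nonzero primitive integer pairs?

translate: b→3 (≡-5 mod 8), so (4,-5,4)→(4,3,3)
flip: (4,3,3)→(3,-3,4)
translate: b→3 (≡-3 mod 6), so (3,-3,4)→(3,3,4)
reduced (well bottom): (3,3,4) with a≤c, −a<b≤a
well minimum |f| = |-3| = 3 (negative-definite)

3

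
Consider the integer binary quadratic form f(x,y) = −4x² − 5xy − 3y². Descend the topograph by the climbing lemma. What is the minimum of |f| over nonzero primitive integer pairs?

translate: b→-3 (≡5 mod 8), so (4,5,3)→(4,-3,2)
flip: (4,-3,2)→(2,3,4)
translate: b→-1 (≡3 mod 4), so (2,3,4)→(2,-1,3)
reduced (well bottom): (2,-1,3) with a≤c, −a<b≤a
well minimum |f| = |-2| = 2 (negative-definite)

2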